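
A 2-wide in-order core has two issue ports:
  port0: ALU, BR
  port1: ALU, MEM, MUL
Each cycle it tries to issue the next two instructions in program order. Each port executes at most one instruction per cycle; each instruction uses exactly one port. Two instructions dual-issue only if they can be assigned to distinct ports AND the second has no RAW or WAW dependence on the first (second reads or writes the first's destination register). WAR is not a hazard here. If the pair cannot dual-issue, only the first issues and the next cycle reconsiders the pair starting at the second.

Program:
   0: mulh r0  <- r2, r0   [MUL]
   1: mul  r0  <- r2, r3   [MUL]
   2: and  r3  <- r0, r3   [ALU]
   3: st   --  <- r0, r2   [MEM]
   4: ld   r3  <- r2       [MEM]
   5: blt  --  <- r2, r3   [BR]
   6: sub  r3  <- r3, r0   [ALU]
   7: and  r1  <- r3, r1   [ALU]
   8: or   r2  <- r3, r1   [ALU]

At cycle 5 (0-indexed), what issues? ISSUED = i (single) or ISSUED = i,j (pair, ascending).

ISSUED = 7

#0 head=0: mulh i0 no-port MUL/MUL
#1 head=1: mul i1 RAW r0
#2 head=2: and+st i2/i3 pair
#3 head=4: ld i4 RAW r3
#4 head=5: blt+sub i5/i6 pair
#5 head=7: and i7 RAW r1
#6 head=8: or i8 tail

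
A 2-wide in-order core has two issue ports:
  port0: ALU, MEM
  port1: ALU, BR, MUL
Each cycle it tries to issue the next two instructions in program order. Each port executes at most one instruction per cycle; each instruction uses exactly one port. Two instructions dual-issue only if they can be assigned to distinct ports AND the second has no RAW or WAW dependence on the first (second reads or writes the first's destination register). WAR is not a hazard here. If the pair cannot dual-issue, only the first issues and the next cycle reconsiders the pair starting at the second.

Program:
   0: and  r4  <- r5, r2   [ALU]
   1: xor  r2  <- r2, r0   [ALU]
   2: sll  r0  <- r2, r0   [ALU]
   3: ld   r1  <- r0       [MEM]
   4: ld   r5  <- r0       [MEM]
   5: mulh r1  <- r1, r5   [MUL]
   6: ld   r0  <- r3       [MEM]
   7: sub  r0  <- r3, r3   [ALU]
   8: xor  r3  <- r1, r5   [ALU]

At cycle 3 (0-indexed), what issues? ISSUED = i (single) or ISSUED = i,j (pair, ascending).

ISSUED = 4

c0: i0,i1 and.ALU xor.ALU  pair
c1: i2 sll.ALU  RAW r0
c2: i3 ld.MEM  no-port MEM/MEM
c3: i4 ld.MEM  RAW r5
c4: i5,i6 mulh.MUL ld.MEM  pair
c5: i7,i8 sub.ALU xor.ALU  pair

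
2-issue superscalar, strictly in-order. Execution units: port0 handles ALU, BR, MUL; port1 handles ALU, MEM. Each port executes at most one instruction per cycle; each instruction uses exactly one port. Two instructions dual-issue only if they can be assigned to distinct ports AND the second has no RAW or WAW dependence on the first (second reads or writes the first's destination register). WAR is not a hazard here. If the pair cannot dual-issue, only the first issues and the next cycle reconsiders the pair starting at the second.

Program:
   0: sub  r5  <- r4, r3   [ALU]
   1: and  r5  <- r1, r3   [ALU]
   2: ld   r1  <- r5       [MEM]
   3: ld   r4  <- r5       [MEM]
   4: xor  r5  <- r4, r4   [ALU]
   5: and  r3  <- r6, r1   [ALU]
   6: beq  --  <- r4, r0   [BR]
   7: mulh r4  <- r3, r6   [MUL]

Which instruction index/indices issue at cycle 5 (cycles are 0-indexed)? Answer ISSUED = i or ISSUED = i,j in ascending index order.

ISSUED = 6

c0: i0 sub  WAW r5
c1: i1 and  RAW r5
c2: i2 ld  no-port MEM/MEM
c3: i3 ld  RAW r4
c4: i4&i5 xor;and  2-wide
c5: i6 beq  no-port BR/MUL
c6: i7 mulh  tail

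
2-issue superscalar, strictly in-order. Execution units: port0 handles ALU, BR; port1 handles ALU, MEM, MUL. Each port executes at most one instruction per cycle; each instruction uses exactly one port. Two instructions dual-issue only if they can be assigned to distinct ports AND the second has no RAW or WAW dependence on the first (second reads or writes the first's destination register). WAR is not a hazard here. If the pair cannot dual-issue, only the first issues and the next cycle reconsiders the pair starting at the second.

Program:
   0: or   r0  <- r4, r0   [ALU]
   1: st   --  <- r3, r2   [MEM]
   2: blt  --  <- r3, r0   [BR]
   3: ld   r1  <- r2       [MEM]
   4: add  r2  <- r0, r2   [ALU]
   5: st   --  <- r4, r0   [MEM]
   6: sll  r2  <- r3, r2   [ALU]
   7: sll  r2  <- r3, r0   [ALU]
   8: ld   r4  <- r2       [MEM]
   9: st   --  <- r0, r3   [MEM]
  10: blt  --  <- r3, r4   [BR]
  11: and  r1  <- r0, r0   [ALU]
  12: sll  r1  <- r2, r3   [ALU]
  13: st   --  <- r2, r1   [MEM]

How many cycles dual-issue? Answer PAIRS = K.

#0 head=0: or.ALU+st.MEM i0+i1 dual
#1 head=2: blt.BR+ld.MEM i2+i3 dual
#2 head=4: add.ALU+st.MEM i4+i5 dual
#3 head=6: sll.ALU i6 WAW r2
#4 head=7: sll.ALU i7 RAW r2
#5 head=8: ld.MEM i8 no-port MEM/MEM
#6 head=9: st.MEM+blt.BR i9+i10 dual
#7 head=11: and.ALU i11 WAW r1
#8 head=12: sll.ALU i12 RAW r1
#9 head=13: st.MEM i13 tail

PAIRS = 4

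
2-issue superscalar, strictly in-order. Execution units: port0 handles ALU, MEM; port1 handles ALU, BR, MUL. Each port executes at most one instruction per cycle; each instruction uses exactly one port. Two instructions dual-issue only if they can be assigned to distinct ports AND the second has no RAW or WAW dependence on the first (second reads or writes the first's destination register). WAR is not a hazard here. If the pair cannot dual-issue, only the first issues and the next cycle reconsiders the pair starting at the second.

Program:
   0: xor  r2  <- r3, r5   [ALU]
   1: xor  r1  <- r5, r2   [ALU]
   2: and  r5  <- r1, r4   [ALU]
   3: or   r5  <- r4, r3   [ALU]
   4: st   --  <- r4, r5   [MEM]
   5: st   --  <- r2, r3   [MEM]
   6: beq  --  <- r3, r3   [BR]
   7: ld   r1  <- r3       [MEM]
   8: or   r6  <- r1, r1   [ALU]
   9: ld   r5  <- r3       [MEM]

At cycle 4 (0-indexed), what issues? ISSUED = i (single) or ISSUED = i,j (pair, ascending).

ISSUED = 4

t=0 i0:xor ; RAW r2
t=1 i1:xor ; RAW r1
t=2 i2:and ; WAW r5
t=3 i3:or ; RAW r5
t=4 i4:st ; no-port MEM/MEM
t=5 i5&i6:st;beq ; pair
t=6 i7:ld ; RAW r1
t=7 i8&i9:or;ld ; pair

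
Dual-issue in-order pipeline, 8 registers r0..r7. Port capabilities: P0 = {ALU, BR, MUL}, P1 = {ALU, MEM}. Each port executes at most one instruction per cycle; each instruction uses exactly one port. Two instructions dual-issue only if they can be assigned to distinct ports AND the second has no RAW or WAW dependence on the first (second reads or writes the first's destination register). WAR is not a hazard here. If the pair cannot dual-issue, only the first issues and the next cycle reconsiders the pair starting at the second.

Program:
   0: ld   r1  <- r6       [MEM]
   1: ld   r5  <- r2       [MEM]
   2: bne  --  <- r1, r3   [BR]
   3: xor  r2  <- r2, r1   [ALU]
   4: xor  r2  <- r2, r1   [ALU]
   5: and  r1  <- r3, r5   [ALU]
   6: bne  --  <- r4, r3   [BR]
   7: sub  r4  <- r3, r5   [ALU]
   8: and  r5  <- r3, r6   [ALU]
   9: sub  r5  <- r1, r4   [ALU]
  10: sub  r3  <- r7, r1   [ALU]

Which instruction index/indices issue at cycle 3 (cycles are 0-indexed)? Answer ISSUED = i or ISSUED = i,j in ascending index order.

0. ld @i0  | no-port MEM/MEM
1. ld+bne @i1/i2  | dual
2. xor @i3  | RAW+WAW r2
3. xor+and @i4/i5  | dual
4. bne+sub @i6/i7  | dual
5. and @i8  | WAW r5
6. sub+sub @i9/i10  | dual

ISSUED = 4,5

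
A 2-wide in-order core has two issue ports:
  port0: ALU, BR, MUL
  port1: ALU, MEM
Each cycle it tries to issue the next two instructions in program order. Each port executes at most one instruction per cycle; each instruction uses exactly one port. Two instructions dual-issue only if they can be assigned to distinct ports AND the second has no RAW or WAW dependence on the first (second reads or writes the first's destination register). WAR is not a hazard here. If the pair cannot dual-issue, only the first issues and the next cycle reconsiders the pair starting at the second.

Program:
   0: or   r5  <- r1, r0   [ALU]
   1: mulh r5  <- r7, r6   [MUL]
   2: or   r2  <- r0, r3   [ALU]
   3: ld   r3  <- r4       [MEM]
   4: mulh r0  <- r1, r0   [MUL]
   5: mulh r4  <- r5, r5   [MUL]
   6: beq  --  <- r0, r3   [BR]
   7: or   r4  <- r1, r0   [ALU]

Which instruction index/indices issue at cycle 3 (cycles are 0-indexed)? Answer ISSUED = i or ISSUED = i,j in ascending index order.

#0 head=0: or i0 WAW r5
#1 head=1: mulh+or i1+i2 2-wide
#2 head=3: ld+mulh i3+i4 2-wide
#3 head=5: mulh i5 no-port MUL/BR
#4 head=6: beq+or i6+i7 2-wide

ISSUED = 5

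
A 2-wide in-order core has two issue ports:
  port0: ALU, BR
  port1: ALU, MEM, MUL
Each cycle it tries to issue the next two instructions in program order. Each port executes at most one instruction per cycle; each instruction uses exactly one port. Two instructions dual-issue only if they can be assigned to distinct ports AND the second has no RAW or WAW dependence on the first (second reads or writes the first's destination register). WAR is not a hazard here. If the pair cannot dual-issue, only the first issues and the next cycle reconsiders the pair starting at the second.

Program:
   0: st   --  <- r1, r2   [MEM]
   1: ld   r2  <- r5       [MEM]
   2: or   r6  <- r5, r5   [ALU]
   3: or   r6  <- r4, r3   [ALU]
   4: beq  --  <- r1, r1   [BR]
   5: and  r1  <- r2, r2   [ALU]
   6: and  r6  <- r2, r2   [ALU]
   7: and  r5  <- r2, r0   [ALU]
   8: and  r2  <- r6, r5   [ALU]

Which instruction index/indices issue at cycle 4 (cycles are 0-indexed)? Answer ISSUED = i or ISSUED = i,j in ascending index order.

ISSUED = 7

[0] i0  st.MEM  -- no-port MEM/MEM
[1] i1/i2  ld.MEM;or.ALU  -- dual
[2] i3/i4  or.ALU;beq.BR  -- dual
[3] i5/i6  and.ALU;and.ALU  -- dual
[4] i7  and.ALU  -- RAW r5
[5] i8  and.ALU  -- tail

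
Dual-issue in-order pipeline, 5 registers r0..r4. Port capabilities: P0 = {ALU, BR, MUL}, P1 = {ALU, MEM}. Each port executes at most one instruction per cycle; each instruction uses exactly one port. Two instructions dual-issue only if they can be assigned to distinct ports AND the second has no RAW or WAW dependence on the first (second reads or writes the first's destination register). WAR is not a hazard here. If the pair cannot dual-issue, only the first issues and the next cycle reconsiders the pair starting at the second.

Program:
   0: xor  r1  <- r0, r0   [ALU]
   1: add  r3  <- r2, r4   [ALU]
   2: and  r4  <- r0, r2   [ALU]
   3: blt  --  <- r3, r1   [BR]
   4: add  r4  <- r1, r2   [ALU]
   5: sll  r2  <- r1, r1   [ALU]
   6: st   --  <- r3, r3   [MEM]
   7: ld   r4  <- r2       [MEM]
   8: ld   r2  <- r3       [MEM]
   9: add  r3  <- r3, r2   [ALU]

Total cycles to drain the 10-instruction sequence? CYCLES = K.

#0 head=0: xor.ALU;add.ALU i0,i1 dual
#1 head=2: and.ALU;blt.BR i2,i3 dual
#2 head=4: add.ALU;sll.ALU i4,i5 dual
#3 head=6: st.MEM i6 no-port MEM/MEM
#4 head=7: ld.MEM i7 no-port MEM/MEM
#5 head=8: ld.MEM i8 RAW r2
#6 head=9: add.ALU i9 tail

CYCLES = 7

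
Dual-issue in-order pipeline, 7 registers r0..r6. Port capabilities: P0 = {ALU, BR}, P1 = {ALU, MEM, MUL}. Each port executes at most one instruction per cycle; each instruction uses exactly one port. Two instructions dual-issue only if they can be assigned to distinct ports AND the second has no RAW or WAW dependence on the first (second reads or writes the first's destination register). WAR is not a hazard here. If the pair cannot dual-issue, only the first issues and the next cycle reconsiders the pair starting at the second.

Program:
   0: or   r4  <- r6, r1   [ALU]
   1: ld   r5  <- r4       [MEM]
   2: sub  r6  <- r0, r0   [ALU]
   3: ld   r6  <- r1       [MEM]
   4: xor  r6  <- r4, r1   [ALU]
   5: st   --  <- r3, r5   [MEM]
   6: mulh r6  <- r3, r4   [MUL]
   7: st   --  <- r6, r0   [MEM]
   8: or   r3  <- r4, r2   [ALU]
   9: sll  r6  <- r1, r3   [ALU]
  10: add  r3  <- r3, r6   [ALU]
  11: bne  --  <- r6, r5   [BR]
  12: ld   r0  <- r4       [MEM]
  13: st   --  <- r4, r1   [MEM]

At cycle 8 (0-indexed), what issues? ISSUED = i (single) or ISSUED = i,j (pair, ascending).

c0: i0 or  RAW r4
c1: i1+i2 ld/sub  2-wide
c2: i3 ld  WAW r6
c3: i4+i5 xor/st  2-wide
c4: i6 mulh  no-port MUL/MEM
c5: i7+i8 st/or  2-wide
c6: i9 sll  RAW r6
c7: i10+i11 add/bne  2-wide
c8: i12 ld  no-port MEM/MEM
c9: i13 st  tail

ISSUED = 12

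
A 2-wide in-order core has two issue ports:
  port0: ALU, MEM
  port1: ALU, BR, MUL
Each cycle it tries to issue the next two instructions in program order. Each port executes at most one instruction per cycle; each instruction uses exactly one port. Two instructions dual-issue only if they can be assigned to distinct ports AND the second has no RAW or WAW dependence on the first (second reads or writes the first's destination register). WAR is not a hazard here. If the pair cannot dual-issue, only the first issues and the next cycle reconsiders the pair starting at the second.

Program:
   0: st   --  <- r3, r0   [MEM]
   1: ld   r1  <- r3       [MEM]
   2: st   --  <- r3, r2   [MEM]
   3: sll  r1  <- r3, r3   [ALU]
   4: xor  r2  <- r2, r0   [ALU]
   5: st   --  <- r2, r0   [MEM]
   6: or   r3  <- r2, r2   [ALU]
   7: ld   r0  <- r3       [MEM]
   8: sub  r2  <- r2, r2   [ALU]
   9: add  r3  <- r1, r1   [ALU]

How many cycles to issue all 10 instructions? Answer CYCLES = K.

c0: i0 st.MEM  no-port MEM/MEM
c1: i1 ld.MEM  no-port MEM/MEM
c2: i2,i3 st.MEM+sll.ALU  dual
c3: i4 xor.ALU  RAW r2
c4: i5,i6 st.MEM+or.ALU  dual
c5: i7,i8 ld.MEM+sub.ALU  dual
c6: i9 add.ALU  tail

CYCLES = 7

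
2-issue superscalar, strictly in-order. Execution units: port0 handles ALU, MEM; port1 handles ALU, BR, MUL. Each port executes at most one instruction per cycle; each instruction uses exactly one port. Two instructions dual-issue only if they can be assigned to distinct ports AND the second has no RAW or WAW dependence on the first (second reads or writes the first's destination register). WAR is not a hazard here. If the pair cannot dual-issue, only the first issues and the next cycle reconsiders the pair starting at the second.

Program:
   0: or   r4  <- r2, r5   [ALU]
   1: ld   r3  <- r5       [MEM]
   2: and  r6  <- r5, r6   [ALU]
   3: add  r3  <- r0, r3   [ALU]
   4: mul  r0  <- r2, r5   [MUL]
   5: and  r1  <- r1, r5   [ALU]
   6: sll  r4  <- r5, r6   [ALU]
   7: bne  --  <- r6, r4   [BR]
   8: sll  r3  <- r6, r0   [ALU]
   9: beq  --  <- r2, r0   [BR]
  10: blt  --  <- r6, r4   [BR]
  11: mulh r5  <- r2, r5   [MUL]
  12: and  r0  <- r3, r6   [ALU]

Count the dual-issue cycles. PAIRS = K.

t=0 i0+i1:or.ALU;ld.MEM ; 2-wide
t=1 i2+i3:and.ALU;add.ALU ; 2-wide
t=2 i4+i5:mul.MUL;and.ALU ; 2-wide
t=3 i6:sll.ALU ; RAW r4
t=4 i7+i8:bne.BR;sll.ALU ; 2-wide
t=5 i9:beq.BR ; no-port BR/BR
t=6 i10:blt.BR ; no-port BR/MUL
t=7 i11+i12:mulh.MUL;and.ALU ; 2-wide

PAIRS = 5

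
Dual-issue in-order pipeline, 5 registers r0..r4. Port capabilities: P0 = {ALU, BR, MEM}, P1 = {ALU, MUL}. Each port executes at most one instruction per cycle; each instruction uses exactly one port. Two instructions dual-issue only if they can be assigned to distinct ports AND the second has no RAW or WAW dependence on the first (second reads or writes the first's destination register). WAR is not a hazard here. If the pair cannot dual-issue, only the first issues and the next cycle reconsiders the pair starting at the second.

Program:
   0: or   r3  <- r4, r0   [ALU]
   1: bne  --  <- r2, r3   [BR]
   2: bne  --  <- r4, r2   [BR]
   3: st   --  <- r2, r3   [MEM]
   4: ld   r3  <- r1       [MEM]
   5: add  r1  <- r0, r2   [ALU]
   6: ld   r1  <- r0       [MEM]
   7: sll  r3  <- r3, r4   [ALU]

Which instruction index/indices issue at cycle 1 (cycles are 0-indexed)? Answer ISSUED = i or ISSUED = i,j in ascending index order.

[0] i0  or  -- RAW r3
[1] i1  bne  -- no-port BR/BR
[2] i2  bne  -- no-port BR/MEM
[3] i3  st  -- no-port MEM/MEM
[4] i4,i5  ld+add  -- pair
[5] i6,i7  ld+sll  -- pair

ISSUED = 1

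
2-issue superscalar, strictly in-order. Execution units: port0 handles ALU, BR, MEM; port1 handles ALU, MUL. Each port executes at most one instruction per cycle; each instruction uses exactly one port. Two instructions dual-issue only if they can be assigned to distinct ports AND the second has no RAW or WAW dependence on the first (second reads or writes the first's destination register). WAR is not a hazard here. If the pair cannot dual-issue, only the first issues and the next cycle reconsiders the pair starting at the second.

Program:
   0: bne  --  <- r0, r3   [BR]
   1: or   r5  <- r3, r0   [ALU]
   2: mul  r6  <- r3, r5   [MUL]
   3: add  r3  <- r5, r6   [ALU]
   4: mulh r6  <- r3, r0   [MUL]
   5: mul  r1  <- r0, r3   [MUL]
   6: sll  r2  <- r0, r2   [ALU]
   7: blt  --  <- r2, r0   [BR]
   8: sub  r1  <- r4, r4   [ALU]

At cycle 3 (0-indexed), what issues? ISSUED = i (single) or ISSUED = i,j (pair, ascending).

  cy0 -> i0,i1 (bne.BR;or.ALU) 2-wide
  cy1 -> i2 (mul.MUL) RAW r6
  cy2 -> i3 (add.ALU) RAW r3
  cy3 -> i4 (mulh.MUL) no-port MUL/MUL
  cy4 -> i5,i6 (mul.MUL;sll.ALU) 2-wide
  cy5 -> i7,i8 (blt.BR;sub.ALU) 2-wide

ISSUED = 4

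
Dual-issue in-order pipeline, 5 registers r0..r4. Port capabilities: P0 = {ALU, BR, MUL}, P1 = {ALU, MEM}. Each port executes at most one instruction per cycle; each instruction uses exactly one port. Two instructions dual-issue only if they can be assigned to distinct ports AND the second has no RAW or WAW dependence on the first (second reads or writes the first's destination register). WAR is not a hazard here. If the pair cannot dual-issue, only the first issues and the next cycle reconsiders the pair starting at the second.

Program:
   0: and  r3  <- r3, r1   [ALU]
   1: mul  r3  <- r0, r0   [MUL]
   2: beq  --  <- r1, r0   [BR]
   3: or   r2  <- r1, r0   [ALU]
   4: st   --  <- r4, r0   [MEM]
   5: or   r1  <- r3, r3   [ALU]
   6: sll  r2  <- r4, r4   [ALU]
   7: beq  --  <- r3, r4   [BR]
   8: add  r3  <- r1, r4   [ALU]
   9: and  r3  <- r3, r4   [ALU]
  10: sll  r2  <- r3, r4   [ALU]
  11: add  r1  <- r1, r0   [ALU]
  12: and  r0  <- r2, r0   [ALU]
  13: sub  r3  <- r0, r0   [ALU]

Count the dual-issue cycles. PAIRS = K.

PAIRS = 4

[0] i0  and.ALU  -- WAW r3
[1] i1  mul.MUL  -- no-port MUL/BR
[2] i2+i3  beq.BR+or.ALU  -- 2-wide
[3] i4+i5  st.MEM+or.ALU  -- 2-wide
[4] i6+i7  sll.ALU+beq.BR  -- 2-wide
[5] i8  add.ALU  -- RAW+WAW r3
[6] i9  and.ALU  -- RAW r3
[7] i10+i11  sll.ALU+add.ALU  -- 2-wide
[8] i12  and.ALU  -- RAW r0
[9] i13  sub.ALU  -- tail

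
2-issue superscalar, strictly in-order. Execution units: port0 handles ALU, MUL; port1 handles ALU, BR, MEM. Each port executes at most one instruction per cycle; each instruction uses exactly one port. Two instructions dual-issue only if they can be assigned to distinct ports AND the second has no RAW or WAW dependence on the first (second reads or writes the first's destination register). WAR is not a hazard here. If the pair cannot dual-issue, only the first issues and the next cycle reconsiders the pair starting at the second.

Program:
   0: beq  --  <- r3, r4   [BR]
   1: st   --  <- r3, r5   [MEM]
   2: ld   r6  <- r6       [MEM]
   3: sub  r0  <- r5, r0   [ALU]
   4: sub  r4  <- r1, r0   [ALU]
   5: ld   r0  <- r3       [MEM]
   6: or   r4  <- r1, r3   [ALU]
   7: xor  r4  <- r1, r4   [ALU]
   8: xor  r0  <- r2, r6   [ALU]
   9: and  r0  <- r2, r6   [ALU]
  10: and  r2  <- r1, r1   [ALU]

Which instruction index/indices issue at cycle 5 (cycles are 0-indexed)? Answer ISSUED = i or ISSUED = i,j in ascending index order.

t=0 i0:beq ; no-port BR/MEM
t=1 i1:st ; no-port MEM/MEM
t=2 i2+i3:ld+sub ; pair
t=3 i4+i5:sub+ld ; pair
t=4 i6:or ; RAW+WAW r4
t=5 i7+i8:xor+xor ; pair
t=6 i9+i10:and+and ; pair

ISSUED = 7,8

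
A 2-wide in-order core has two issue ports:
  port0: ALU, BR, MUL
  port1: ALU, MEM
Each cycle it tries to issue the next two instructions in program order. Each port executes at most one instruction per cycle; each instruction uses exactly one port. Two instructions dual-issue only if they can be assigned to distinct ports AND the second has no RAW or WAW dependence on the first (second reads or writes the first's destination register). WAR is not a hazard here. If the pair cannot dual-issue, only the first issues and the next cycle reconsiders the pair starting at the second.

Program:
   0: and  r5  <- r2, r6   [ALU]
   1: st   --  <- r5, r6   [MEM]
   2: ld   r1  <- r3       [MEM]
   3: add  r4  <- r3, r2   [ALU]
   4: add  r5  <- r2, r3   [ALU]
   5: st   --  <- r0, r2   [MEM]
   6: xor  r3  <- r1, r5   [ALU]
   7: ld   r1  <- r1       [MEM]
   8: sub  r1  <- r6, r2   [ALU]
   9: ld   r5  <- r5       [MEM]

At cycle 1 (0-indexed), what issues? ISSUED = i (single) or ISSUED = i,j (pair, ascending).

ISSUED = 1

[0] i0  and.ALU  -- RAW r5
[1] i1  st.MEM  -- no-port MEM/MEM
[2] i2,i3  ld.MEM;add.ALU  -- dual
[3] i4,i5  add.ALU;st.MEM  -- dual
[4] i6,i7  xor.ALU;ld.MEM  -- dual
[5] i8,i9  sub.ALU;ld.MEM  -- dual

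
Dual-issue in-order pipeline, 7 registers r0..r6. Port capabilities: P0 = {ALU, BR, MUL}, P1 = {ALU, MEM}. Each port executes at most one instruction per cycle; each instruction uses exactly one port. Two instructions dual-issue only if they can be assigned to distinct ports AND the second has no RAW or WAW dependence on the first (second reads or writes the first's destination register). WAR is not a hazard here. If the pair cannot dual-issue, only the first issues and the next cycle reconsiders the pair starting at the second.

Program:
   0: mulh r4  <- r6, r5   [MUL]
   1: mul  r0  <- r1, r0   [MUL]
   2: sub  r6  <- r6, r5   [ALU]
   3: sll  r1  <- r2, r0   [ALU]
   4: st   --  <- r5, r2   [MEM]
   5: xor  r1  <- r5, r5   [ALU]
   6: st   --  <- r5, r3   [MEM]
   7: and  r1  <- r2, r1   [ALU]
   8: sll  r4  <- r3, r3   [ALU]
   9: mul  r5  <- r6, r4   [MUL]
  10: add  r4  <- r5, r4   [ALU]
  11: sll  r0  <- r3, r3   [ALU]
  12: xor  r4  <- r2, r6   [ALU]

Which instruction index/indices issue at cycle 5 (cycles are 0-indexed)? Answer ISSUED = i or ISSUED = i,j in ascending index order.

ISSUED = 9

[0] i0  mulh.MUL  -- no-port MUL/MUL
[1] i1&i2  mul.MUL sub.ALU  -- pair
[2] i3&i4  sll.ALU st.MEM  -- pair
[3] i5&i6  xor.ALU st.MEM  -- pair
[4] i7&i8  and.ALU sll.ALU  -- pair
[5] i9  mul.MUL  -- RAW r5
[6] i10&i11  add.ALU sll.ALU  -- pair
[7] i12  xor.ALU  -- tail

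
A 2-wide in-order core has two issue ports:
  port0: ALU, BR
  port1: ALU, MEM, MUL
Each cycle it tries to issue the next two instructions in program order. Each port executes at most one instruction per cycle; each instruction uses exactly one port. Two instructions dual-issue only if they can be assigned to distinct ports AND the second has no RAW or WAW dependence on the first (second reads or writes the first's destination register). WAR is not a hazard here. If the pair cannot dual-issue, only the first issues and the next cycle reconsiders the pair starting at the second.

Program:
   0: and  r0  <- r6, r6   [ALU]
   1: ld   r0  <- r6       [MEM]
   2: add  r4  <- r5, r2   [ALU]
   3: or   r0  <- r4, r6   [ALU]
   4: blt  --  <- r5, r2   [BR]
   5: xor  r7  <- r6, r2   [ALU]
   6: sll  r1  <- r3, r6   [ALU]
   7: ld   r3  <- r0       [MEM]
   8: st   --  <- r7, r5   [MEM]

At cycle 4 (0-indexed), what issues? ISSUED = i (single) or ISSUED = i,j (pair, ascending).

[0] i0  and  -- WAW r0
[1] i1/i2  ld/add  -- pair
[2] i3/i4  or/blt  -- pair
[3] i5/i6  xor/sll  -- pair
[4] i7  ld  -- no-port MEM/MEM
[5] i8  st  -- tail

ISSUED = 7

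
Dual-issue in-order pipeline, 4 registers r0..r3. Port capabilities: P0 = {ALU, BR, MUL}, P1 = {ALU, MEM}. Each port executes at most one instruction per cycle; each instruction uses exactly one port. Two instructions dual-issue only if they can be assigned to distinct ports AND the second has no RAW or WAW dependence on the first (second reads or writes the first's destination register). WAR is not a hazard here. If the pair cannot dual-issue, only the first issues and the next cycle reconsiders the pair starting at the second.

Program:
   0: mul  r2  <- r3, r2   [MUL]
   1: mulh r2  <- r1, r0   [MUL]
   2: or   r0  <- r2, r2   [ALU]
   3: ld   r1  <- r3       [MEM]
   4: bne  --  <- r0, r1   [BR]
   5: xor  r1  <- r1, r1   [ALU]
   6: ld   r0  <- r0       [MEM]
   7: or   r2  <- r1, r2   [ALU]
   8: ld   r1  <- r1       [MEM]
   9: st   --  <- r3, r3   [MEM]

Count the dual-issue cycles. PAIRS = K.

PAIRS = 3

  cy0 -> i0 (mul) no-port MUL/MUL
  cy1 -> i1 (mulh) RAW r2
  cy2 -> i2/i3 (or/ld) pair
  cy3 -> i4/i5 (bne/xor) pair
  cy4 -> i6/i7 (ld/or) pair
  cy5 -> i8 (ld) no-port MEM/MEM
  cy6 -> i9 (st) tail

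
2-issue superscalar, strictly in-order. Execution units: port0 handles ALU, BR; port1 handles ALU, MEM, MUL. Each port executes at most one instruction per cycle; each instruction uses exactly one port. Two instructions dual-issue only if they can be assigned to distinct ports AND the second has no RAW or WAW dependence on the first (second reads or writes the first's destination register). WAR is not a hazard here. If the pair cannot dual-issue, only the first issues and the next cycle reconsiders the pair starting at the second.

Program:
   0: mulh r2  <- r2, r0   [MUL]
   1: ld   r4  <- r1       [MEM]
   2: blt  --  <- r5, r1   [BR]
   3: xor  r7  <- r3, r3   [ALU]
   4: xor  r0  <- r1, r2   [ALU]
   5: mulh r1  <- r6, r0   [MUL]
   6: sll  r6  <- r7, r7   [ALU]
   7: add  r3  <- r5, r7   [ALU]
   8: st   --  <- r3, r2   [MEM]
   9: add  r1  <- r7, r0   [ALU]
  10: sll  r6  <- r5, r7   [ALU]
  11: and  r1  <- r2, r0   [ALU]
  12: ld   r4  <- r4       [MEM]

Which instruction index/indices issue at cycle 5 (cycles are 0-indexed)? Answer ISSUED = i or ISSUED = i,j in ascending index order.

t=0 i0:mulh.MUL ; no-port MUL/MEM
t=1 i1+i2:ld.MEM;blt.BR ; dual
t=2 i3+i4:xor.ALU;xor.ALU ; dual
t=3 i5+i6:mulh.MUL;sll.ALU ; dual
t=4 i7:add.ALU ; RAW r3
t=5 i8+i9:st.MEM;add.ALU ; dual
t=6 i10+i11:sll.ALU;and.ALU ; dual
t=7 i12:ld.MEM ; tail

ISSUED = 8,9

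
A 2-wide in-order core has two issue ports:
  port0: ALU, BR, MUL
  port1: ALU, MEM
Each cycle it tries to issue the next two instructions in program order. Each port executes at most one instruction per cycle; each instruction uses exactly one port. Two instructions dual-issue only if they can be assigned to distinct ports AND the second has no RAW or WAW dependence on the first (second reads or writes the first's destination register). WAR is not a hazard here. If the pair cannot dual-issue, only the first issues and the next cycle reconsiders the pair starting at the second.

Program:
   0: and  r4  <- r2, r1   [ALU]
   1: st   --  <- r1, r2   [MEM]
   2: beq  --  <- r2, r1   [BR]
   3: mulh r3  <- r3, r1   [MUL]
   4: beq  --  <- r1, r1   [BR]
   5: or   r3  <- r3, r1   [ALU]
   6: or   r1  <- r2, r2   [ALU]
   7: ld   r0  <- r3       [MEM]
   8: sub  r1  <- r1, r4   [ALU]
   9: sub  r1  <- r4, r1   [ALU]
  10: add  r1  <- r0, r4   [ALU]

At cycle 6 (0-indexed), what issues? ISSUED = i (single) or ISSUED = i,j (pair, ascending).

#0 head=0: and.ALU/st.MEM i0+i1 pair
#1 head=2: beq.BR i2 no-port BR/MUL
#2 head=3: mulh.MUL i3 no-port MUL/BR
#3 head=4: beq.BR/or.ALU i4+i5 pair
#4 head=6: or.ALU/ld.MEM i6+i7 pair
#5 head=8: sub.ALU i8 RAW+WAW r1
#6 head=9: sub.ALU i9 WAW r1
#7 head=10: add.ALU i10 tail

ISSUED = 9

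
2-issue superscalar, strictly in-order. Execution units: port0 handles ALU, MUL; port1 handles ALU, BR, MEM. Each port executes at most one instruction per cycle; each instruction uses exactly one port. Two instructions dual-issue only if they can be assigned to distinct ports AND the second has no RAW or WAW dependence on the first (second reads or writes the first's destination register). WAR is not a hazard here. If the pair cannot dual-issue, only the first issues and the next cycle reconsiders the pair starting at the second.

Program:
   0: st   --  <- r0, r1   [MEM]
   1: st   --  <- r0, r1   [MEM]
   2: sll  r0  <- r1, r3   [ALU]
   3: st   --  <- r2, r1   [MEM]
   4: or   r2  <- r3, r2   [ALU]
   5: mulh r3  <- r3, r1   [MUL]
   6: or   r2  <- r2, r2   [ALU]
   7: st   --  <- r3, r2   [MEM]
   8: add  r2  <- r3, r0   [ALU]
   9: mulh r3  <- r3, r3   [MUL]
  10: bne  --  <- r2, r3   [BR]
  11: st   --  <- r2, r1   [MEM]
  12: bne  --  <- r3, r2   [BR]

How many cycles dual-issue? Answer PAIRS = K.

PAIRS = 4

[0] i0  st.MEM  -- no-port MEM/MEM
[1] i1&i2  st.MEM sll.ALU  -- dual
[2] i3&i4  st.MEM or.ALU  -- dual
[3] i5&i6  mulh.MUL or.ALU  -- dual
[4] i7&i8  st.MEM add.ALU  -- dual
[5] i9  mulh.MUL  -- RAW r3
[6] i10  bne.BR  -- no-port BR/MEM
[7] i11  st.MEM  -- no-port MEM/BR
[8] i12  bne.BR  -- tail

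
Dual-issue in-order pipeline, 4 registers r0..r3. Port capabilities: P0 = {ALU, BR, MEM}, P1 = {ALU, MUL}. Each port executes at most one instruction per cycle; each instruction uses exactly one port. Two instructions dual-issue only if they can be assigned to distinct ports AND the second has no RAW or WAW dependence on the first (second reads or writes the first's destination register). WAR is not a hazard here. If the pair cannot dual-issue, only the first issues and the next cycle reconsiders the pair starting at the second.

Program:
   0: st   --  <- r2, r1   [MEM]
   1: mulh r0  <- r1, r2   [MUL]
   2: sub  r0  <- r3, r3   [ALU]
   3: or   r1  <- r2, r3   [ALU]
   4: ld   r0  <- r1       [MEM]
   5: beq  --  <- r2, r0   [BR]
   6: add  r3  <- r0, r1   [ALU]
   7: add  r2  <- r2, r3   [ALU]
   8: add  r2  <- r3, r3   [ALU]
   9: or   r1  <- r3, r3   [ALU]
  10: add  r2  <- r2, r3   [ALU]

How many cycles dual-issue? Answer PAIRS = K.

#0 head=0: st;mulh i0,i1 dual
#1 head=2: sub;or i2,i3 dual
#2 head=4: ld i4 no-port MEM/BR
#3 head=5: beq;add i5,i6 dual
#4 head=7: add i7 WAW r2
#5 head=8: add;or i8,i9 dual
#6 head=10: add i10 tail

PAIRS = 4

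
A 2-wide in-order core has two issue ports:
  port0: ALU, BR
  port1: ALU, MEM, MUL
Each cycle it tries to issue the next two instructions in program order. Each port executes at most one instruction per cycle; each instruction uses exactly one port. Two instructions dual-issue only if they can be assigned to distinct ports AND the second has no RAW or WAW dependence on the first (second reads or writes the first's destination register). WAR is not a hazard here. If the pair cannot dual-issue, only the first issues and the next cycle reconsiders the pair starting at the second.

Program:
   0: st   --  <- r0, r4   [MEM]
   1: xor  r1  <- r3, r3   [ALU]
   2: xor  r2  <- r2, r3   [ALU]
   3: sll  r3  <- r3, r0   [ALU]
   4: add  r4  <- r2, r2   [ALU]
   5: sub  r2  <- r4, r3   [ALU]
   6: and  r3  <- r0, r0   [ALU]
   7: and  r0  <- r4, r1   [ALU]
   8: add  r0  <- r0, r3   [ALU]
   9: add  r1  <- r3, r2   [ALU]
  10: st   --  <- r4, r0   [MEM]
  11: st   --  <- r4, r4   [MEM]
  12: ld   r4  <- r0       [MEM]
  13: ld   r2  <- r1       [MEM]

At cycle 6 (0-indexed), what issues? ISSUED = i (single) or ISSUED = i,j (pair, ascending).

[0] i0+i1  st.MEM xor.ALU  -- 2-wide
[1] i2+i3  xor.ALU sll.ALU  -- 2-wide
[2] i4  add.ALU  -- RAW r4
[3] i5+i6  sub.ALU and.ALU  -- 2-wide
[4] i7  and.ALU  -- RAW+WAW r0
[5] i8+i9  add.ALU add.ALU  -- 2-wide
[6] i10  st.MEM  -- no-port MEM/MEM
[7] i11  st.MEM  -- no-port MEM/MEM
[8] i12  ld.MEM  -- no-port MEM/MEM
[9] i13  ld.MEM  -- tail

ISSUED = 10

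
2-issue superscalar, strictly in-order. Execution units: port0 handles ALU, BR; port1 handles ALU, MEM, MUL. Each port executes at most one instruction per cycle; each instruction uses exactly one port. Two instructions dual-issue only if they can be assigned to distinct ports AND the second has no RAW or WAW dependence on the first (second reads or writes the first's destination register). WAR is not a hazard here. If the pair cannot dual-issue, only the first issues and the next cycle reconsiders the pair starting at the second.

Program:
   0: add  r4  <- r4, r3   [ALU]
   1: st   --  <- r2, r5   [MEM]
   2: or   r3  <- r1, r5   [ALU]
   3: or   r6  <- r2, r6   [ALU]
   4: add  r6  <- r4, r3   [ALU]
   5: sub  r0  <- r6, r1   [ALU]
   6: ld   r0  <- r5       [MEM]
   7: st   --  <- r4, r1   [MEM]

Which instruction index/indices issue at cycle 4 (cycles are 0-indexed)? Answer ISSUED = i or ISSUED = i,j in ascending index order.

#0 head=0: add.ALU st.MEM i0/i1 2-wide
#1 head=2: or.ALU or.ALU i2/i3 2-wide
#2 head=4: add.ALU i4 RAW r6
#3 head=5: sub.ALU i5 WAW r0
#4 head=6: ld.MEM i6 no-port MEM/MEM
#5 head=7: st.MEM i7 tail

ISSUED = 6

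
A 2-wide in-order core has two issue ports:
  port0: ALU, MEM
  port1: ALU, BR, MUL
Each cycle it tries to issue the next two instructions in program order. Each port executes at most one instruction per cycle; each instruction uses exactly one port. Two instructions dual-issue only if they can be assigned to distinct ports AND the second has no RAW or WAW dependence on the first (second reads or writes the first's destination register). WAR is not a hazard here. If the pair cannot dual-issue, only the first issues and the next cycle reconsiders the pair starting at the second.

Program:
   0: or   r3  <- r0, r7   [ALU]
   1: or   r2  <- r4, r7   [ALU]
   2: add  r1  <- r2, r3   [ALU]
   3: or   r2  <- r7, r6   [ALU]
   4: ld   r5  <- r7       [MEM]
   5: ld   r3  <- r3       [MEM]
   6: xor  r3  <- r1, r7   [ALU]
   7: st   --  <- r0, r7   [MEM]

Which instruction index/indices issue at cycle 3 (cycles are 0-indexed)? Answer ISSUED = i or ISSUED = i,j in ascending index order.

ISSUED = 5

0. or.ALU+or.ALU @i0+i1  | 2-wide
1. add.ALU+or.ALU @i2+i3  | 2-wide
2. ld.MEM @i4  | no-port MEM/MEM
3. ld.MEM @i5  | WAW r3
4. xor.ALU+st.MEM @i6+i7  | 2-wide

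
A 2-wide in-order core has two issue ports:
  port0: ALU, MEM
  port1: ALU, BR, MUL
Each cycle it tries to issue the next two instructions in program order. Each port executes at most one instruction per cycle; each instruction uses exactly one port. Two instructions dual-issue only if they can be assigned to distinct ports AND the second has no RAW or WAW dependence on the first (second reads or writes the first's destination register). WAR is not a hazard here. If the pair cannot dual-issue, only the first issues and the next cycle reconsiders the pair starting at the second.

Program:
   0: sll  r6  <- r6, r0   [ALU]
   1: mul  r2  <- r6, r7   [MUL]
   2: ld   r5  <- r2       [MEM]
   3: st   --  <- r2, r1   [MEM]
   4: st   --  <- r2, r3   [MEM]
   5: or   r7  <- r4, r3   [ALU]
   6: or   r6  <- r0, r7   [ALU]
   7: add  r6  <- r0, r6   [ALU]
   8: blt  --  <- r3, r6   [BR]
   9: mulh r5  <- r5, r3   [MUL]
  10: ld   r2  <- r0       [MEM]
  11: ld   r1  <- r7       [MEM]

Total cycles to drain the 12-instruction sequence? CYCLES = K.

CYCLES = 10

#0 head=0: sll.ALU i0 RAW r6
#1 head=1: mul.MUL i1 RAW r2
#2 head=2: ld.MEM i2 no-port MEM/MEM
#3 head=3: st.MEM i3 no-port MEM/MEM
#4 head=4: st.MEM+or.ALU i4+i5 dual
#5 head=6: or.ALU i6 RAW+WAW r6
#6 head=7: add.ALU i7 RAW r6
#7 head=8: blt.BR i8 no-port BR/MUL
#8 head=9: mulh.MUL+ld.MEM i9+i10 dual
#9 head=11: ld.MEM i11 tail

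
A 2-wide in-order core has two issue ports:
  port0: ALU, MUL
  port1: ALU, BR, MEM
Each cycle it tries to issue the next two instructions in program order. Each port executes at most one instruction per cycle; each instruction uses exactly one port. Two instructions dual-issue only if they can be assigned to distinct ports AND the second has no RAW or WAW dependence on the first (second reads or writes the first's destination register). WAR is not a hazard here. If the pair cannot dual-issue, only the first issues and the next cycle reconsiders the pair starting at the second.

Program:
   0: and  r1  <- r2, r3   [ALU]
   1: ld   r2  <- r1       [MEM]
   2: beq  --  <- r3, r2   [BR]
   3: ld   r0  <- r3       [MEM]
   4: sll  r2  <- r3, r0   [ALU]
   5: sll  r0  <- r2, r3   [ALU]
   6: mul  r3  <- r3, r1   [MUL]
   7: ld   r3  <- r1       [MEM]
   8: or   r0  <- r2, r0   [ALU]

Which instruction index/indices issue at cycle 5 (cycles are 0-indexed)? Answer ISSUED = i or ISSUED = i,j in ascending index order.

0. and.ALU @i0  | RAW r1
1. ld.MEM @i1  | no-port MEM/BR
2. beq.BR @i2  | no-port BR/MEM
3. ld.MEM @i3  | RAW r0
4. sll.ALU @i4  | RAW r2
5. sll.ALU/mul.MUL @i5/i6  | dual
6. ld.MEM/or.ALU @i7/i8  | dual

ISSUED = 5,6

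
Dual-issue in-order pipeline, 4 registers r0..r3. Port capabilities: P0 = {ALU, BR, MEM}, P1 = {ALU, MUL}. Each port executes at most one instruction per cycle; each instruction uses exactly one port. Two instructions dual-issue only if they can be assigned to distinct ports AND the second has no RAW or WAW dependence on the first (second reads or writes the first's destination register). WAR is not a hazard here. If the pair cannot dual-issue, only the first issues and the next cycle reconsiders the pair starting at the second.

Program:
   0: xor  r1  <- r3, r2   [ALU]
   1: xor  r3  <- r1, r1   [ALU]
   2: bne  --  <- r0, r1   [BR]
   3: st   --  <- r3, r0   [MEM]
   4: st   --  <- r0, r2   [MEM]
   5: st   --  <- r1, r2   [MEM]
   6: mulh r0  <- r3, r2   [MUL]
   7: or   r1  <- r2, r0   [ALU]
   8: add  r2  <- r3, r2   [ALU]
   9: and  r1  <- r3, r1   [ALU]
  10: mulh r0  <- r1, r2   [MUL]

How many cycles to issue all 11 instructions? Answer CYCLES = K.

CYCLES = 8

  cy0 -> i0 (xor.ALU) RAW r1
  cy1 -> i1,i2 (xor.ALU;bne.BR) pair
  cy2 -> i3 (st.MEM) no-port MEM/MEM
  cy3 -> i4 (st.MEM) no-port MEM/MEM
  cy4 -> i5,i6 (st.MEM;mulh.MUL) pair
  cy5 -> i7,i8 (or.ALU;add.ALU) pair
  cy6 -> i9 (and.ALU) RAW r1
  cy7 -> i10 (mulh.MUL) tail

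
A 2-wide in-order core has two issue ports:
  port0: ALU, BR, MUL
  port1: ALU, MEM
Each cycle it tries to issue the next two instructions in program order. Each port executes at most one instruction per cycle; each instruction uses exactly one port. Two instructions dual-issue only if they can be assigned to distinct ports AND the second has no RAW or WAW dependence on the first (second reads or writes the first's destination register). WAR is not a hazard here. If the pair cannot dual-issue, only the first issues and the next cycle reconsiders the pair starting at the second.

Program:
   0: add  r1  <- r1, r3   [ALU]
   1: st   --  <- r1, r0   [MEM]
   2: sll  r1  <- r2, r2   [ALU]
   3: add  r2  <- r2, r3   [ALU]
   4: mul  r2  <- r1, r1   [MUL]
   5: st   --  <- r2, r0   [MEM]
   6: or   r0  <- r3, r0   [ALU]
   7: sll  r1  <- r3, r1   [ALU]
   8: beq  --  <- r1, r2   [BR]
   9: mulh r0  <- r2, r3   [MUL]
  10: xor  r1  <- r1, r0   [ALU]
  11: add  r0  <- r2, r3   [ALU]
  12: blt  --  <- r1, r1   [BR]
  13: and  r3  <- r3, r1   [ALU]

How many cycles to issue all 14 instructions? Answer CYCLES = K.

CYCLES = 10

c0: i0 add.ALU  RAW r1
c1: i1&i2 st.MEM sll.ALU  pair
c2: i3 add.ALU  WAW r2
c3: i4 mul.MUL  RAW r2
c4: i5&i6 st.MEM or.ALU  pair
c5: i7 sll.ALU  RAW r1
c6: i8 beq.BR  no-port BR/MUL
c7: i9 mulh.MUL  RAW r0
c8: i10&i11 xor.ALU add.ALU  pair
c9: i12&i13 blt.BR and.ALU  pair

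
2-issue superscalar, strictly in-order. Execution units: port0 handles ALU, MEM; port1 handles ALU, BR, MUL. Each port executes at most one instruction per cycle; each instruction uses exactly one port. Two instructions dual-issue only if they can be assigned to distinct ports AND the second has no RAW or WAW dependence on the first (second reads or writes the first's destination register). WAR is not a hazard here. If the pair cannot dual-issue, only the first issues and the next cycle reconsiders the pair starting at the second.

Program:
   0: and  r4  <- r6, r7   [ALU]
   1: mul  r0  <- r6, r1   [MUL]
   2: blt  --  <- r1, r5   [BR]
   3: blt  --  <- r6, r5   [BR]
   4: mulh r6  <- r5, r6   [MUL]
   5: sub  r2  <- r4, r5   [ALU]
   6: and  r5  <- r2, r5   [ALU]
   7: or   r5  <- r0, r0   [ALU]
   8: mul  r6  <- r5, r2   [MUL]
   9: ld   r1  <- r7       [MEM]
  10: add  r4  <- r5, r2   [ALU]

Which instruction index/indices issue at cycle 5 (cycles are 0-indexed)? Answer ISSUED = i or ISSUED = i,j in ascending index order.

t=0 i0,i1:and.ALU/mul.MUL ; dual
t=1 i2:blt.BR ; no-port BR/BR
t=2 i3:blt.BR ; no-port BR/MUL
t=3 i4,i5:mulh.MUL/sub.ALU ; dual
t=4 i6:and.ALU ; WAW r5
t=5 i7:or.ALU ; RAW r5
t=6 i8,i9:mul.MUL/ld.MEM ; dual
t=7 i10:add.ALU ; tail

ISSUED = 7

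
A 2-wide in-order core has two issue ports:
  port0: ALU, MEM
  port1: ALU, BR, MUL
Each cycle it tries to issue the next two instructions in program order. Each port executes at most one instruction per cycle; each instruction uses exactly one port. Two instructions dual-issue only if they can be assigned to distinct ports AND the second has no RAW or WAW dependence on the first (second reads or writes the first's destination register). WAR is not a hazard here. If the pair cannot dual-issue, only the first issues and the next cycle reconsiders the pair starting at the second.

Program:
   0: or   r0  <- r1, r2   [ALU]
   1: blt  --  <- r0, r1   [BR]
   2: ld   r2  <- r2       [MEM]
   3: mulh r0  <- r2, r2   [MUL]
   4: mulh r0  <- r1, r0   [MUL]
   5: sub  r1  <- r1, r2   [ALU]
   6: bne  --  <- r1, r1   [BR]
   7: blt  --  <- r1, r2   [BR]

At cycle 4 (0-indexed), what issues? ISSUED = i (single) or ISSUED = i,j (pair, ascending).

ISSUED = 6

t=0 i0:or ; RAW r0
t=1 i1/i2:blt+ld ; pair
t=2 i3:mulh ; no-port MUL/MUL
t=3 i4/i5:mulh+sub ; pair
t=4 i6:bne ; no-port BR/BR
t=5 i7:blt ; tail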